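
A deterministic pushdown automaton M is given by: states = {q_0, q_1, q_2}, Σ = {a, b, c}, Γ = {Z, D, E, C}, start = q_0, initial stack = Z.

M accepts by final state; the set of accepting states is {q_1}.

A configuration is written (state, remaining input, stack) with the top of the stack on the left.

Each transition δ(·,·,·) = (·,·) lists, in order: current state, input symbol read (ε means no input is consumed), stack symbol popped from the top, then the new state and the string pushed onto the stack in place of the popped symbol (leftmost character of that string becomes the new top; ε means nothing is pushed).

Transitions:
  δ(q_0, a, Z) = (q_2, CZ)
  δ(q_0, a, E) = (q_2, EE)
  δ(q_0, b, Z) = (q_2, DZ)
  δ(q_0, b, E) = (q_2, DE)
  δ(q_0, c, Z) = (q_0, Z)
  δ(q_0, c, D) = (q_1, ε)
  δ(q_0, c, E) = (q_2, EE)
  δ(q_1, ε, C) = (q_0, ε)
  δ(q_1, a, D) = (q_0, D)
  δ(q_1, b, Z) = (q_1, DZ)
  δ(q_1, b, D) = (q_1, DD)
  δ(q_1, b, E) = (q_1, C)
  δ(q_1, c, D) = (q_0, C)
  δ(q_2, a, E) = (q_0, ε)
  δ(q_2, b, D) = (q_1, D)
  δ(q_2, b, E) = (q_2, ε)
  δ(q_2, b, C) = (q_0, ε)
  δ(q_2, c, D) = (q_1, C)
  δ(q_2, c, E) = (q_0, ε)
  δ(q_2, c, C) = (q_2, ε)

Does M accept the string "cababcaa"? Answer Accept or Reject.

Reject

(q_0, cababcaa, Z) ⊢ (q_0, ababcaa, Z) ⊢ (q_2, babcaa, CZ) ⊢ (q_0, abcaa, Z) ⊢ (q_2, bcaa, CZ) ⊢ (q_0, caa, Z) ⊢ (q_0, aa, Z) ⊢ (q_2, a, CZ)
No transition applies at (q_2, a, CZ); input not fully consumed.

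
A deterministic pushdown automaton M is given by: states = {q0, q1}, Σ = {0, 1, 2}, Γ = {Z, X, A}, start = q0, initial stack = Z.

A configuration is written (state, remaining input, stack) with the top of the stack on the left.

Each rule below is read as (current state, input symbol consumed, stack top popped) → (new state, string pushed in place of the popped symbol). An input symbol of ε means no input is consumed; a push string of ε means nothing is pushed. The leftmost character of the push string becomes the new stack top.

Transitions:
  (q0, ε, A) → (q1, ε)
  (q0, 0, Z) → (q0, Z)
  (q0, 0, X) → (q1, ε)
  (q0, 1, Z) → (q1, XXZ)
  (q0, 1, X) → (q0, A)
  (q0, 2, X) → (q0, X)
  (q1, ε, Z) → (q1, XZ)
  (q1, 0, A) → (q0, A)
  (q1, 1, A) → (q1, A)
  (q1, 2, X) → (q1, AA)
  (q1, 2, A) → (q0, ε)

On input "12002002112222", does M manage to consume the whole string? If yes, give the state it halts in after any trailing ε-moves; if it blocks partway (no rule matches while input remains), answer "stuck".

(q0, 12002002112222, Z)
  read 1, top Z: go to q1, push XXZ → (q1, 2002002112222, XXZ)
  read 2, top X: go to q1, push AA → (q1, 002002112222, AAXZ)
  read 0, top A: go to q0, push A → (q0, 02002112222, AAXZ)
  ε-move, top A: go to q1, push ε → (q1, 02002112222, AXZ)
  read 0, top A: go to q0, push A → (q0, 2002112222, AXZ)
  ε-move, top A: go to q1, push ε → (q1, 2002112222, XZ)
  read 2, top X: go to q1, push AA → (q1, 002112222, AAZ)
  read 0, top A: go to q0, push A → (q0, 02112222, AAZ)
  ε-move, top A: go to q1, push ε → (q1, 02112222, AZ)
  read 0, top A: go to q0, push A → (q0, 2112222, AZ)
  ε-move, top A: go to q1, push ε → (q1, 2112222, Z)
  ε-move, top Z: go to q1, push XZ → (q1, 2112222, XZ)
  read 2, top X: go to q1, push AA → (q1, 112222, AAZ)
  read 1, top A: go to q1, push A → (q1, 12222, AAZ)
  read 1, top A: go to q1, push A → (q1, 2222, AAZ)
  read 2, top A: go to q0, push ε → (q0, 222, AZ)
  ε-move, top A: go to q1, push ε → (q1, 222, Z)
  ε-move, top Z: go to q1, push XZ → (q1, 222, XZ)
  read 2, top X: go to q1, push AA → (q1, 22, AAZ)
  read 2, top A: go to q0, push ε → (q0, 2, AZ)
  ε-move, top A: go to q1, push ε → (q1, 2, Z)
  ε-move, top Z: go to q1, push XZ → (q1, 2, XZ)
  read 2, top X: go to q1, push AA → (q1, ε, AAZ)
All input consumed; M is in state q1.

q1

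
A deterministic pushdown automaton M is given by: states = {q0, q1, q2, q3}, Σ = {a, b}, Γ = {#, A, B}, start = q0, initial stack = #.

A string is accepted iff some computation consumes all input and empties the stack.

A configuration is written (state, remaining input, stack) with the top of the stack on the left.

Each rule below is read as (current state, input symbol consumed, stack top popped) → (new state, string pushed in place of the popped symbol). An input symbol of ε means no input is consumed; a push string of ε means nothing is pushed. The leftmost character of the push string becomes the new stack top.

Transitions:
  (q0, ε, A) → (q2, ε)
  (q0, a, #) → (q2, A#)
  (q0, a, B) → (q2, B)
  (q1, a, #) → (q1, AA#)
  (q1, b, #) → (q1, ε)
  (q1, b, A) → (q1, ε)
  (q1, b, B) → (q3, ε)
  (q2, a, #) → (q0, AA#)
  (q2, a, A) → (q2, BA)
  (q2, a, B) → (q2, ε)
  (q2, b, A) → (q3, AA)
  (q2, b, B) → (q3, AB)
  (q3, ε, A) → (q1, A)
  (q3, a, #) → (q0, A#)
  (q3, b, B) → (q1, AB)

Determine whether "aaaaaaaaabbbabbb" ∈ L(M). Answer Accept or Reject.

Accept

(q0, aaaaaaaaabbbabbb, #) ⊢ (q2, aaaaaaaabbbabbb, A#) ⊢ (q2, aaaaaaabbbabbb, BA#) ⊢ (q2, aaaaaabbbabbb, A#) ⊢ (q2, aaaaabbbabbb, BA#) ⊢ (q2, aaaabbbabbb, A#) ⊢ (q2, aaabbbabbb, BA#) ⊢ (q2, aabbbabbb, A#) ⊢ (q2, abbbabbb, BA#) ⊢ (q2, bbbabbb, A#) ⊢ (q3, bbabbb, AA#) ⊢ (q1, bbabbb, AA#) ⊢ (q1, babbb, A#) ⊢ (q1, abbb, #) ⊢ (q1, bbb, AA#) ⊢ (q1, bb, A#) ⊢ (q1, b, #) ⊢ (q1, ε, ε)
All input consumed and the stack is empty.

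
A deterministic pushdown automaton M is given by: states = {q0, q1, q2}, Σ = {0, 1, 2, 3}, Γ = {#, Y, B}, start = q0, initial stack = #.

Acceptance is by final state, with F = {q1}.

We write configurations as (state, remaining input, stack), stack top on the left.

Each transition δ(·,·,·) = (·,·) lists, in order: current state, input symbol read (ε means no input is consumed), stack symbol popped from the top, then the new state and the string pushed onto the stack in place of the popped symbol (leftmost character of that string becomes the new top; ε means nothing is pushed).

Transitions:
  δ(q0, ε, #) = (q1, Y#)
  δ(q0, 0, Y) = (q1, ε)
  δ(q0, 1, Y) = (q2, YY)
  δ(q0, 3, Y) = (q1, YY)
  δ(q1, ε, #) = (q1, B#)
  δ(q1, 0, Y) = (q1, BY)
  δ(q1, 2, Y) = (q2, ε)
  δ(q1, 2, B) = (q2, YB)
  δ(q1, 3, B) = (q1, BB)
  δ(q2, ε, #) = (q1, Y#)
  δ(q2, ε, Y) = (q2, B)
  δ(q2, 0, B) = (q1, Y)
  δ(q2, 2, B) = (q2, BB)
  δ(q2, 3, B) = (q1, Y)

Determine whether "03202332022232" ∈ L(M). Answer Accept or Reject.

(q0, 03202332022232, #) ⊢ (q1, 03202332022232, Y#) ⊢ (q1, 3202332022232, BY#) ⊢ (q1, 202332022232, BBY#) ⊢ (q2, 02332022232, YBBY#) ⊢ (q2, 02332022232, BBBY#) ⊢ (q1, 2332022232, YBBY#) ⊢ (q2, 332022232, BBY#) ⊢ (q1, 32022232, YBY#)
No transition applies at (q1, 32022232, YBY#); input not fully consumed.

Reject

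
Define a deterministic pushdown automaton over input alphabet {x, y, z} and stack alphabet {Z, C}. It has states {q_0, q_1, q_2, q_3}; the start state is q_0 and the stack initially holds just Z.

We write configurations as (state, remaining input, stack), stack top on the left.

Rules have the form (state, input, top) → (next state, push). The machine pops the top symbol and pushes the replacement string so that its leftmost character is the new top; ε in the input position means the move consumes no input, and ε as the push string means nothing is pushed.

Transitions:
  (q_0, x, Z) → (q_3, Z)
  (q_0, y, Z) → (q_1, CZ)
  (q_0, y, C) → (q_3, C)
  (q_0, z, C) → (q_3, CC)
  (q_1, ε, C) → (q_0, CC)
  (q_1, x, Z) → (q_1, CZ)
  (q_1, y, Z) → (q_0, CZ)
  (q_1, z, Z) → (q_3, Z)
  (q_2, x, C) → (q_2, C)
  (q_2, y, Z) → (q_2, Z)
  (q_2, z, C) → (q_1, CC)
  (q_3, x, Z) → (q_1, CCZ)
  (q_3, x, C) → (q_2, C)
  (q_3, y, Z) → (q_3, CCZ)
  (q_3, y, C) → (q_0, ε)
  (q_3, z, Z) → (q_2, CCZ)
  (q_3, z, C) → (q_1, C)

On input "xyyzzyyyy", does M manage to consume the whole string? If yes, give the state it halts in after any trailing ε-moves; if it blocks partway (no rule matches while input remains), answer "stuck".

q_0

(q_0, xyyzzyyyy, Z)
  read x, top Z: go to q_3, push Z → (q_3, yyzzyyyy, Z)
  read y, top Z: go to q_3, push CCZ → (q_3, yzzyyyy, CCZ)
  read y, top C: go to q_0, push ε → (q_0, zzyyyy, CZ)
  read z, top C: go to q_3, push CC → (q_3, zyyyy, CCZ)
  read z, top C: go to q_1, push C → (q_1, yyyy, CCZ)
  ε-move, top C: go to q_0, push CC → (q_0, yyyy, CCCZ)
  read y, top C: go to q_3, push C → (q_3, yyy, CCCZ)
  read y, top C: go to q_0, push ε → (q_0, yy, CCZ)
  read y, top C: go to q_3, push C → (q_3, y, CCZ)
  read y, top C: go to q_0, push ε → (q_0, ε, CZ)
All input consumed; M is in state q_0.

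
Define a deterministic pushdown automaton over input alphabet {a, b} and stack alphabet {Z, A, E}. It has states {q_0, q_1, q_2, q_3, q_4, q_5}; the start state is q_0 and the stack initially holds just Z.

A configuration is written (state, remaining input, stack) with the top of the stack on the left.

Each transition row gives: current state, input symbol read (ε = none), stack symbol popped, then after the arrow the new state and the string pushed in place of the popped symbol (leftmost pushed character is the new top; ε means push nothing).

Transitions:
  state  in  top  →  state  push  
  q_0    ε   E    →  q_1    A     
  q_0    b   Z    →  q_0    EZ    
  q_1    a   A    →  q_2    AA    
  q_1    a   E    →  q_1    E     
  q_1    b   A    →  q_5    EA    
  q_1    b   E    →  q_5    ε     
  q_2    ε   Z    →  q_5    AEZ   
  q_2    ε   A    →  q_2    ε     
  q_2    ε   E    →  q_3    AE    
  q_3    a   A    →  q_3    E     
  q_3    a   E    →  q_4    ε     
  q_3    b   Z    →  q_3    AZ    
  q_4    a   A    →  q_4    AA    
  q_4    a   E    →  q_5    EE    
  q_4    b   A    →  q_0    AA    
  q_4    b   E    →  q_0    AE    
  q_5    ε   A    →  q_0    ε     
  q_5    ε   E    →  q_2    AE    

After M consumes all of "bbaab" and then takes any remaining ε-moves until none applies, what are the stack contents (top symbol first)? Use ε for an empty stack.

(q_0, bbaab, Z)
  read b, top Z: go to q_0, push EZ → (q_0, baab, EZ)
  ε-move, top E: go to q_1, push A → (q_1, baab, AZ)
  read b, top A: go to q_5, push EA → (q_5, aab, EAZ)
  ε-move, top E: go to q_2, push AE → (q_2, aab, AEAZ)
  ε-move, top A: go to q_2, push ε → (q_2, aab, EAZ)
  ε-move, top E: go to q_3, push AE → (q_3, aab, AEAZ)
  read a, top A: go to q_3, push E → (q_3, ab, EEAZ)
  read a, top E: go to q_4, push ε → (q_4, b, EAZ)
  read b, top E: go to q_0, push AE → (q_0, ε, AEAZ)
All input consumed in state q_0 with stack AEAZ.

AEAZ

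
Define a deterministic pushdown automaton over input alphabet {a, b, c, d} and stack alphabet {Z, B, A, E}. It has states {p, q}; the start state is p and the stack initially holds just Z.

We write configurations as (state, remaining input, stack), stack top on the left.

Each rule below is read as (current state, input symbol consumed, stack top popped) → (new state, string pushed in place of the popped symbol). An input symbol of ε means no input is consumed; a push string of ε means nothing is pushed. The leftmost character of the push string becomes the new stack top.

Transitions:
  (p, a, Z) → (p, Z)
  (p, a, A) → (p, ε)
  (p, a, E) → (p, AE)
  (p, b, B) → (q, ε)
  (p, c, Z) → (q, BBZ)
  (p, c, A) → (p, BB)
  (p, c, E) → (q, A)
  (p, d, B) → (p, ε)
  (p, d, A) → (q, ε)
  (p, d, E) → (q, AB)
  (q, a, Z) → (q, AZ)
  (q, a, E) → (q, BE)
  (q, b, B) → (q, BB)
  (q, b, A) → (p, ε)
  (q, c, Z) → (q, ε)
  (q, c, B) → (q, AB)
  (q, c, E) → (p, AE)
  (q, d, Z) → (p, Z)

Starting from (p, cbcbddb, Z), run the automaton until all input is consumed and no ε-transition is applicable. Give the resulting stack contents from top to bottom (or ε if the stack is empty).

Z

(p, cbcbddb, Z) ⊢ (q, bcbddb, BBZ) ⊢ (q, cbddb, BBBZ) ⊢ (q, bddb, ABBBZ) ⊢ (p, ddb, BBBZ) ⊢ (p, db, BBZ) ⊢ (p, b, BZ) ⊢ (q, ε, Z)
All input consumed in state q with stack Z.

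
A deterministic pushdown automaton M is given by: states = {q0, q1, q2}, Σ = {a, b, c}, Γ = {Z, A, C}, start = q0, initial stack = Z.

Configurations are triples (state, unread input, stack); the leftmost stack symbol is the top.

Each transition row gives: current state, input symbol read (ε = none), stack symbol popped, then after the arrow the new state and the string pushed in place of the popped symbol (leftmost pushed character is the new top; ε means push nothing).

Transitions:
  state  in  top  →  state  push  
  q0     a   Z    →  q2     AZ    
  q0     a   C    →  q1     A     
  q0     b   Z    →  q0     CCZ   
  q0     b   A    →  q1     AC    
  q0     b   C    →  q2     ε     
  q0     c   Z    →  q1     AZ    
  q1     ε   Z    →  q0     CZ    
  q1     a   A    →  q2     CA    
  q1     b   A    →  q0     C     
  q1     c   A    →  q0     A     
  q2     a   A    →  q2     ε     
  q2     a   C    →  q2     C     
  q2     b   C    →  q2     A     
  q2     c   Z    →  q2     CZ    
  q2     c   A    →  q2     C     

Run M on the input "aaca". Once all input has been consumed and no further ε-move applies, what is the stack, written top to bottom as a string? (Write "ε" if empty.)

CZ

(q0, aaca, Z)
  read a, top Z: go to q2, push AZ → (q2, aca, AZ)
  read a, top A: go to q2, push ε → (q2, ca, Z)
  read c, top Z: go to q2, push CZ → (q2, a, CZ)
  read a, top C: go to q2, push C → (q2, ε, CZ)
All input consumed in state q2 with stack CZ.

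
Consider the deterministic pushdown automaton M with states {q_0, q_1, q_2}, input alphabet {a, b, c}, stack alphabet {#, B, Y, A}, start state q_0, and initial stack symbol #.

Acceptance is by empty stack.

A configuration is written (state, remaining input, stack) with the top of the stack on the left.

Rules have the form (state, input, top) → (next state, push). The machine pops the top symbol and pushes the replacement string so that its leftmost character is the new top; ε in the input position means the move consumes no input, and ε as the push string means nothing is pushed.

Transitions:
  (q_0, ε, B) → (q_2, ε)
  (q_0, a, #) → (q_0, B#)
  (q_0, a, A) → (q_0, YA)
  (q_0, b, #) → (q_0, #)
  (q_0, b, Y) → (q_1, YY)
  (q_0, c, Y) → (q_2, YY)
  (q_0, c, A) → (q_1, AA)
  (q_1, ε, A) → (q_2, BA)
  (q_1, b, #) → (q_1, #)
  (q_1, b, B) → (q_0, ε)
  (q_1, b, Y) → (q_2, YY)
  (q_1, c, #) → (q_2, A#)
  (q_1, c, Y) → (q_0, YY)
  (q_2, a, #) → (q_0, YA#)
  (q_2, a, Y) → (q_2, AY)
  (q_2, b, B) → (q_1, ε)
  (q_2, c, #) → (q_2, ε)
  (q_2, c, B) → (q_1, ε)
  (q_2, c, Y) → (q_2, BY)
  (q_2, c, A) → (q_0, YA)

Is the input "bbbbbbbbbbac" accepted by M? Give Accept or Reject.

Accept

(q_0, bbbbbbbbbbac, #)
  read b, top #: go to q_0, push # → (q_0, bbbbbbbbbac, #)
  read b, top #: go to q_0, push # → (q_0, bbbbbbbbac, #)
  read b, top #: go to q_0, push # → (q_0, bbbbbbbac, #)
  read b, top #: go to q_0, push # → (q_0, bbbbbbac, #)
  read b, top #: go to q_0, push # → (q_0, bbbbbac, #)
  read b, top #: go to q_0, push # → (q_0, bbbbac, #)
  read b, top #: go to q_0, push # → (q_0, bbbac, #)
  read b, top #: go to q_0, push # → (q_0, bbac, #)
  read b, top #: go to q_0, push # → (q_0, bac, #)
  read b, top #: go to q_0, push # → (q_0, ac, #)
  read a, top #: go to q_0, push B# → (q_0, c, B#)
  ε-move, top B: go to q_2, push ε → (q_2, c, #)
  read c, top #: go to q_2, push ε → (q_2, ε, ε)
All input consumed and the stack is empty.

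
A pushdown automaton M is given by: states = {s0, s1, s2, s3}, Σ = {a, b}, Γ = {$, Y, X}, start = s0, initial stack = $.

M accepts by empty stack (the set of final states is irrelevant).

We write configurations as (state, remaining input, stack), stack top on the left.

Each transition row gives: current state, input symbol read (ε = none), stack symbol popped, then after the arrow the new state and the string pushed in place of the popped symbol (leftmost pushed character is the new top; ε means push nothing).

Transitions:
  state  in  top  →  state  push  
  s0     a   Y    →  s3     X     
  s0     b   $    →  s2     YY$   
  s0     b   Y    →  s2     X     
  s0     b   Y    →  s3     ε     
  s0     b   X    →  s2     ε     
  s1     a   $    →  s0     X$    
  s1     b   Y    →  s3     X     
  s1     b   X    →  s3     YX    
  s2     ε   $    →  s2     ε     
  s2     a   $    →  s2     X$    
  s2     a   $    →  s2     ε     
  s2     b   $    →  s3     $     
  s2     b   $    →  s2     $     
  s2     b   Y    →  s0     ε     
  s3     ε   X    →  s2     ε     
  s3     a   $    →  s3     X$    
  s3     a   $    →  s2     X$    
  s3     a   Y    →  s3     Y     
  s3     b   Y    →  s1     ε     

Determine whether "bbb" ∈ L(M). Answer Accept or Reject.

No computation consumes all input and empties the stack.

Reject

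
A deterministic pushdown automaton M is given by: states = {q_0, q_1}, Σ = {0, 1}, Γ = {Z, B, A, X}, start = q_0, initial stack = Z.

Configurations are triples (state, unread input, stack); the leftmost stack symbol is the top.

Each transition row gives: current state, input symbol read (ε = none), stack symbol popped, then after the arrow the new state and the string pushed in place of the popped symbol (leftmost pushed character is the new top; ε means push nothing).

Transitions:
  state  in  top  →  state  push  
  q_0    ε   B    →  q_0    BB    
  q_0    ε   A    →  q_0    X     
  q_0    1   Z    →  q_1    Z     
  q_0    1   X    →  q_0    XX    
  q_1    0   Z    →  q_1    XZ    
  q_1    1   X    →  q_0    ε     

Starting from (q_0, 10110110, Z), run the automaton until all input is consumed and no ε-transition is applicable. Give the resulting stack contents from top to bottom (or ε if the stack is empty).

XZ

(q_0, 10110110, Z)
  read 1, top Z: go to q_1, push Z → (q_1, 0110110, Z)
  read 0, top Z: go to q_1, push XZ → (q_1, 110110, XZ)
  read 1, top X: go to q_0, push ε → (q_0, 10110, Z)
  read 1, top Z: go to q_1, push Z → (q_1, 0110, Z)
  read 0, top Z: go to q_1, push XZ → (q_1, 110, XZ)
  read 1, top X: go to q_0, push ε → (q_0, 10, Z)
  read 1, top Z: go to q_1, push Z → (q_1, 0, Z)
  read 0, top Z: go to q_1, push XZ → (q_1, ε, XZ)
All input consumed in state q_1 with stack XZ.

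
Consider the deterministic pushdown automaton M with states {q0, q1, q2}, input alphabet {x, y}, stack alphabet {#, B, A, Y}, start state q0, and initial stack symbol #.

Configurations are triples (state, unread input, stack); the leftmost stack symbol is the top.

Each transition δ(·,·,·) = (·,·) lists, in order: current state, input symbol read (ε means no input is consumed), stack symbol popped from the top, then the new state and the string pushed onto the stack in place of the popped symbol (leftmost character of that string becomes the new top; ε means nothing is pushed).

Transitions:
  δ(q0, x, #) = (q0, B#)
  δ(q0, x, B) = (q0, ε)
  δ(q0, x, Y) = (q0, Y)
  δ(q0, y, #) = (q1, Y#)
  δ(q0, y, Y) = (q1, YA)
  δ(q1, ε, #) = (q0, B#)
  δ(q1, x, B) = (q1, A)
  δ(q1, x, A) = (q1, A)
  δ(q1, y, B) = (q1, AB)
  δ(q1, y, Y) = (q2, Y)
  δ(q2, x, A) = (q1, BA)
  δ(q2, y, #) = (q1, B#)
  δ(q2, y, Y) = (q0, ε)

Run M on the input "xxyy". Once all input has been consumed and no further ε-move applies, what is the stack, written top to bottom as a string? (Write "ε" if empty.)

Y#

(q0, xxyy, #) ⊢ (q0, xyy, B#) ⊢ (q0, yy, #) ⊢ (q1, y, Y#) ⊢ (q2, ε, Y#)
All input consumed in state q2 with stack Y#.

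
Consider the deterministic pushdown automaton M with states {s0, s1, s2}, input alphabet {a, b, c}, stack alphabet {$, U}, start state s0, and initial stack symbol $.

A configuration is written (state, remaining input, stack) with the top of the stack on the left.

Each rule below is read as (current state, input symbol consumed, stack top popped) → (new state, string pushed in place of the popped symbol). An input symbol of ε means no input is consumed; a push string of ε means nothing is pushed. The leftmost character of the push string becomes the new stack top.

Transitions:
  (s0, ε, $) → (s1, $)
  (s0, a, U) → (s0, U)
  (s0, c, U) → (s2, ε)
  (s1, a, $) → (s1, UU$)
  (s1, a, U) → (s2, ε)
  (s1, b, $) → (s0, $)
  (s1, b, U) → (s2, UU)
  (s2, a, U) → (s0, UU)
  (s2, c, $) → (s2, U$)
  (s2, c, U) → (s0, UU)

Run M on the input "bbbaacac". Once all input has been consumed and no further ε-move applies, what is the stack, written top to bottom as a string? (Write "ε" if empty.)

U$

(s0, bbbaacac, $)
  ε-move, top $: go to s1, push $ → (s1, bbbaacac, $)
  read b, top $: go to s0, push $ → (s0, bbaacac, $)
  ε-move, top $: go to s1, push $ → (s1, bbaacac, $)
  read b, top $: go to s0, push $ → (s0, baacac, $)
  ε-move, top $: go to s1, push $ → (s1, baacac, $)
  read b, top $: go to s0, push $ → (s0, aacac, $)
  ε-move, top $: go to s1, push $ → (s1, aacac, $)
  read a, top $: go to s1, push UU$ → (s1, acac, UU$)
  read a, top U: go to s2, push ε → (s2, cac, U$)
  read c, top U: go to s0, push UU → (s0, ac, UU$)
  read a, top U: go to s0, push U → (s0, c, UU$)
  read c, top U: go to s2, push ε → (s2, ε, U$)
All input consumed in state s2 with stack U$.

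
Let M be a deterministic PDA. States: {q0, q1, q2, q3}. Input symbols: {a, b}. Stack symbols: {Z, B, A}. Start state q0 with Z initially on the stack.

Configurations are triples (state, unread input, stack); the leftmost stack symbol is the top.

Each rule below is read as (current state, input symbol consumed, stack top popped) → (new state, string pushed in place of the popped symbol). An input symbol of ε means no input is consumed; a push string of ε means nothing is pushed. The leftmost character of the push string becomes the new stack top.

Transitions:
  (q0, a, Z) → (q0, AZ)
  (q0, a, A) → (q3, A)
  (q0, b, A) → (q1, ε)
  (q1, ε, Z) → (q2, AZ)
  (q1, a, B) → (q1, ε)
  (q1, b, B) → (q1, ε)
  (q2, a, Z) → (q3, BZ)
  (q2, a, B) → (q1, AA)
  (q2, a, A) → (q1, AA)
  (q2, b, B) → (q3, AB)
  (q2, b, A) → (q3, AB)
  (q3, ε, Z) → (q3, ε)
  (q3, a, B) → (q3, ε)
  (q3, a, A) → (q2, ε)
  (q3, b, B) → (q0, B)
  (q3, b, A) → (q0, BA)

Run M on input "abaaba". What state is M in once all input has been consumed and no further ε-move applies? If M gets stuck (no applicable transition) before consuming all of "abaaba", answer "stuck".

(q0, abaaba, Z)
  read a, top Z: go to q0, push AZ → (q0, baaba, AZ)
  read b, top A: go to q1, push ε → (q1, aaba, Z)
  ε-move, top Z: go to q2, push AZ → (q2, aaba, AZ)
  read a, top A: go to q1, push AA → (q1, aba, AAZ)
No transition for (q1, a, top A); M blocks with input aba remaining.

stuck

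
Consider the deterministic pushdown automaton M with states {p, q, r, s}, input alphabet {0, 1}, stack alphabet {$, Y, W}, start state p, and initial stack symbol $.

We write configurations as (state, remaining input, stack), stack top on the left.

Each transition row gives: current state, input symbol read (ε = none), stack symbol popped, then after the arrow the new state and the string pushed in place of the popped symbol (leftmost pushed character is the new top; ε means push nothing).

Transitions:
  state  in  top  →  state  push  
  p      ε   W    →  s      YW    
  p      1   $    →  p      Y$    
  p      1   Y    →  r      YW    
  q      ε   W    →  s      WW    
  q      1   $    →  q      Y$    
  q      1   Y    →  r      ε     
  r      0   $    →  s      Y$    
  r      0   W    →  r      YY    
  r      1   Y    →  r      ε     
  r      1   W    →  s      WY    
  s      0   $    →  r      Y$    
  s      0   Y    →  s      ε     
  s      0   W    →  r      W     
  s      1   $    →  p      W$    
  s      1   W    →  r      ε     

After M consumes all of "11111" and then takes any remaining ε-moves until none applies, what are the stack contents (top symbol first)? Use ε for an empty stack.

Y$

(p, 11111, $)
  read 1, top $: go to p, push Y$ → (p, 1111, Y$)
  read 1, top Y: go to r, push YW → (r, 111, YW$)
  read 1, top Y: go to r, push ε → (r, 11, W$)
  read 1, top W: go to s, push WY → (s, 1, WY$)
  read 1, top W: go to r, push ε → (r, ε, Y$)
All input consumed in state r with stack Y$.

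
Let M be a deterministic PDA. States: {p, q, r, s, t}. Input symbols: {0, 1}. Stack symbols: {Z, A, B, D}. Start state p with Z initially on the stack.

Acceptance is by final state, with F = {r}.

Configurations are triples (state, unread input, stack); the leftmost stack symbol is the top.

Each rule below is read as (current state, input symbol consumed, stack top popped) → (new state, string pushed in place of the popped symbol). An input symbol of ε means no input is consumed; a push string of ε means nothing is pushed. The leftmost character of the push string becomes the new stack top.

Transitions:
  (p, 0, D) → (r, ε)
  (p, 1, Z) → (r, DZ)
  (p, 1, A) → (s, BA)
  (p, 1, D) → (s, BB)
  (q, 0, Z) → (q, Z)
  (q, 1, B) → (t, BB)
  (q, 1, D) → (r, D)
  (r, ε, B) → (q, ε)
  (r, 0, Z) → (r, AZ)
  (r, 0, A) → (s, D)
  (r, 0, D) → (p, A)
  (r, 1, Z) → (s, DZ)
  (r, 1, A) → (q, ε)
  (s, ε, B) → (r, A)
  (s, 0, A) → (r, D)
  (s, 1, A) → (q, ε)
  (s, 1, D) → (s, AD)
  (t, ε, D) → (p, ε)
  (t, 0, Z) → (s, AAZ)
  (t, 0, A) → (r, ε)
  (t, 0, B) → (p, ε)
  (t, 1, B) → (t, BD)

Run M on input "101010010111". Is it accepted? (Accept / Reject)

Accept

(p, 101010010111, Z)
  read 1, top Z: go to r, push DZ → (r, 01010010111, DZ)
  read 0, top D: go to p, push A → (p, 1010010111, AZ)
  read 1, top A: go to s, push BA → (s, 010010111, BAZ)
  ε-move, top B: go to r, push A → (r, 010010111, AAZ)
  read 0, top A: go to s, push D → (s, 10010111, DAZ)
  read 1, top D: go to s, push AD → (s, 0010111, ADAZ)
  read 0, top A: go to r, push D → (r, 010111, DDAZ)
  read 0, top D: go to p, push A → (p, 10111, ADAZ)
  read 1, top A: go to s, push BA → (s, 0111, BADAZ)
  ε-move, top B: go to r, push A → (r, 0111, AADAZ)
  read 0, top A: go to s, push D → (s, 111, DADAZ)
  read 1, top D: go to s, push AD → (s, 11, ADADAZ)
  read 1, top A: go to q, push ε → (q, 1, DADAZ)
  read 1, top D: go to r, push D → (r, ε, DADAZ)
All input consumed; state r ∈ F.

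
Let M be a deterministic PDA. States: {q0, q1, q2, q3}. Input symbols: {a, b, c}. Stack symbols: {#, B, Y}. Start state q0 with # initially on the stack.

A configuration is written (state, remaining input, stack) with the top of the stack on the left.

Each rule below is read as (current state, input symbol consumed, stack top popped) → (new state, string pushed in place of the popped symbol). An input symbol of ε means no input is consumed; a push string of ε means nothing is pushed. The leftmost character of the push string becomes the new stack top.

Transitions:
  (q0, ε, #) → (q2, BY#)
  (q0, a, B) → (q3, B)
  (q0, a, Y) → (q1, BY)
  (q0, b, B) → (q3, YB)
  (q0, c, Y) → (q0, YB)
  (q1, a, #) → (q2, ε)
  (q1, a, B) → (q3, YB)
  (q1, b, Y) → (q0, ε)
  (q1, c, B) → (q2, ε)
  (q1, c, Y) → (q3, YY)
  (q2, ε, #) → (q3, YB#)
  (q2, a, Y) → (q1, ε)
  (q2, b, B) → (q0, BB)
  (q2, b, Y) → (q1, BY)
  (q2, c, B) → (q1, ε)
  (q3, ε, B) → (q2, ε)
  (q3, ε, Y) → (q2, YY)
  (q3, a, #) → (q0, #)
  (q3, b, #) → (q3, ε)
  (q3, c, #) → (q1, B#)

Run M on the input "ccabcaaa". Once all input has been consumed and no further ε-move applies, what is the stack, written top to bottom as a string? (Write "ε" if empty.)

(q0, ccabcaaa, #)
  ε-move, top #: go to q2, push BY# → (q2, ccabcaaa, BY#)
  read c, top B: go to q1, push ε → (q1, cabcaaa, Y#)
  read c, top Y: go to q3, push YY → (q3, abcaaa, YY#)
  ε-move, top Y: go to q2, push YY → (q2, abcaaa, YYY#)
  read a, top Y: go to q1, push ε → (q1, bcaaa, YY#)
  read b, top Y: go to q0, push ε → (q0, caaa, Y#)
  read c, top Y: go to q0, push YB → (q0, aaa, YB#)
  read a, top Y: go to q1, push BY → (q1, aa, BYB#)
  read a, top B: go to q3, push YB → (q3, a, YBYB#)
  ε-move, top Y: go to q2, push YY → (q2, a, YYBYB#)
  read a, top Y: go to q1, push ε → (q1, ε, YBYB#)
All input consumed in state q1 with stack YBYB#.

YBYB#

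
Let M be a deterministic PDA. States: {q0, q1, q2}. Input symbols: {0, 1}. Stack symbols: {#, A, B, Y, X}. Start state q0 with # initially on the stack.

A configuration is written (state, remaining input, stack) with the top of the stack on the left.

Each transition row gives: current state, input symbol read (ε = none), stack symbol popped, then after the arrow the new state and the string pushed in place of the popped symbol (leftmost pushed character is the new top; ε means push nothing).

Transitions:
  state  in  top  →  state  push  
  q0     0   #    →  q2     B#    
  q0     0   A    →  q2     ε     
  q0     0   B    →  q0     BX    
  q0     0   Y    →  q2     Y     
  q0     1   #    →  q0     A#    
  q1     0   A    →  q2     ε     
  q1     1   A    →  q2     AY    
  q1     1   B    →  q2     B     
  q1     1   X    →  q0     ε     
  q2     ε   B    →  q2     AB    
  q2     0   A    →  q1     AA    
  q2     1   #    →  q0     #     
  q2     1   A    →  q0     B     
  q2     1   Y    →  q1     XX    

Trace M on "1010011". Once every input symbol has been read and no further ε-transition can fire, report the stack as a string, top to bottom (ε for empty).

BYAB#

(q0, 1010011, #)
  read 1, top #: go to q0, push A# → (q0, 010011, A#)
  read 0, top A: go to q2, push ε → (q2, 10011, #)
  read 1, top #: go to q0, push # → (q0, 0011, #)
  read 0, top #: go to q2, push B# → (q2, 011, B#)
  ε-move, top B: go to q2, push AB → (q2, 011, AB#)
  read 0, top A: go to q1, push AA → (q1, 11, AAB#)
  read 1, top A: go to q2, push AY → (q2, 1, AYAB#)
  read 1, top A: go to q0, push B → (q0, ε, BYAB#)
All input consumed in state q0 with stack BYAB#.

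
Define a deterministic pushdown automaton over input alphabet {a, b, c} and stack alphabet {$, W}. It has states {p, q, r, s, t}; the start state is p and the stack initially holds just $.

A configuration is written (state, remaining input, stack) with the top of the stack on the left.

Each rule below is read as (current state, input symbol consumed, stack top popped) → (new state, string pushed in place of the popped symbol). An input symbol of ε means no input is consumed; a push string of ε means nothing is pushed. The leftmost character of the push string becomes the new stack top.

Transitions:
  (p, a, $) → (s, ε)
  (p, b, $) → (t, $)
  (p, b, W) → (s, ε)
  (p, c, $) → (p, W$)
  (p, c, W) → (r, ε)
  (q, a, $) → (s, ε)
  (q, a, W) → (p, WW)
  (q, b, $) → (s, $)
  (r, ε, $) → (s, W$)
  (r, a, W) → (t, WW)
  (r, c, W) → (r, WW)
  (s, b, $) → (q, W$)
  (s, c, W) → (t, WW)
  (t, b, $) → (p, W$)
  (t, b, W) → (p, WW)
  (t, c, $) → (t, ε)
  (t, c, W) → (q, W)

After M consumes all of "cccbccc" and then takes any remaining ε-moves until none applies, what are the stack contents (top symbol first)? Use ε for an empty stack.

WWWW$

(p, cccbccc, $) ⊢ (p, ccbccc, W$) ⊢ (r, cbccc, $) ⊢ (s, cbccc, W$) ⊢ (t, bccc, WW$) ⊢ (p, ccc, WWW$) ⊢ (r, cc, WW$) ⊢ (r, c, WWW$) ⊢ (r, ε, WWWW$)
All input consumed in state r with stack WWWW$.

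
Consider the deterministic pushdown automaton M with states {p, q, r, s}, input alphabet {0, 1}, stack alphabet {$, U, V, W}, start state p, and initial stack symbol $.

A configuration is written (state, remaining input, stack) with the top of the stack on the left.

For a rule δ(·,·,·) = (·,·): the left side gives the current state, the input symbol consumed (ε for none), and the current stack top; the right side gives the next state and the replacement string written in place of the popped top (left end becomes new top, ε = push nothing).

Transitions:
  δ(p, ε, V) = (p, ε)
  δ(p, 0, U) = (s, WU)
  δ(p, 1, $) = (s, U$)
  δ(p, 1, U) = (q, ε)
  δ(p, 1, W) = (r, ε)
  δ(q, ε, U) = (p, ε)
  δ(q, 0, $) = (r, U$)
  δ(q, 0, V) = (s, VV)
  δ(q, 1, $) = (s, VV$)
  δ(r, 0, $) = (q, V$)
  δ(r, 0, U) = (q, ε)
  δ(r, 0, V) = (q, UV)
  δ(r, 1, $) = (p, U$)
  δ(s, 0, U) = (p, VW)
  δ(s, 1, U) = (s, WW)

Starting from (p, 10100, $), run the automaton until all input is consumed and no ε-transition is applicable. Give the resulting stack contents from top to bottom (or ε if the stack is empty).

(p, 10100, $)
  read 1, top $: go to s, push U$ → (s, 0100, U$)
  read 0, top U: go to p, push VW → (p, 100, VW$)
  ε-move, top V: go to p, push ε → (p, 100, W$)
  read 1, top W: go to r, push ε → (r, 00, $)
  read 0, top $: go to q, push V$ → (q, 0, V$)
  read 0, top V: go to s, push VV → (s, ε, VV$)
All input consumed in state s with stack VV$.

VV$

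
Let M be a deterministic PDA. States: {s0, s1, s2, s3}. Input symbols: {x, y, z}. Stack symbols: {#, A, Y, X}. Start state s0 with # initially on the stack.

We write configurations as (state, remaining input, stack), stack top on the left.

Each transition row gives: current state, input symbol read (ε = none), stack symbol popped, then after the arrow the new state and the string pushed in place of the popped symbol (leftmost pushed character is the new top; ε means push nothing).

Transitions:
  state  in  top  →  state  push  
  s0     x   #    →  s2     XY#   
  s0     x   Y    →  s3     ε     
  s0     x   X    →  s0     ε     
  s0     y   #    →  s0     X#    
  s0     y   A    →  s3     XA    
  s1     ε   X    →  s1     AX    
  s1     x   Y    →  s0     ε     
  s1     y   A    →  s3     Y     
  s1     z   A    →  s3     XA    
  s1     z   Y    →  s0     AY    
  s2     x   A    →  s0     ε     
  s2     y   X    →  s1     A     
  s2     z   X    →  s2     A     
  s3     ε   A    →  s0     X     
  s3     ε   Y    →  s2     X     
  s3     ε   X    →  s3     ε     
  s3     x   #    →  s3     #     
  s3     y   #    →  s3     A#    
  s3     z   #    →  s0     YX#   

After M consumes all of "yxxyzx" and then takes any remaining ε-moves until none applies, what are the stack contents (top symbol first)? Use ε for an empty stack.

Y#

(s0, yxxyzx, #) ⊢ (s0, xxyzx, X#) ⊢ (s0, xyzx, #) ⊢ (s2, yzx, XY#) ⊢ (s1, zx, AY#) ⊢ (s3, x, XAY#) ⊢ (s3, x, AY#) ⊢ (s0, x, XY#) ⊢ (s0, ε, Y#)
All input consumed in state s0 with stack Y#.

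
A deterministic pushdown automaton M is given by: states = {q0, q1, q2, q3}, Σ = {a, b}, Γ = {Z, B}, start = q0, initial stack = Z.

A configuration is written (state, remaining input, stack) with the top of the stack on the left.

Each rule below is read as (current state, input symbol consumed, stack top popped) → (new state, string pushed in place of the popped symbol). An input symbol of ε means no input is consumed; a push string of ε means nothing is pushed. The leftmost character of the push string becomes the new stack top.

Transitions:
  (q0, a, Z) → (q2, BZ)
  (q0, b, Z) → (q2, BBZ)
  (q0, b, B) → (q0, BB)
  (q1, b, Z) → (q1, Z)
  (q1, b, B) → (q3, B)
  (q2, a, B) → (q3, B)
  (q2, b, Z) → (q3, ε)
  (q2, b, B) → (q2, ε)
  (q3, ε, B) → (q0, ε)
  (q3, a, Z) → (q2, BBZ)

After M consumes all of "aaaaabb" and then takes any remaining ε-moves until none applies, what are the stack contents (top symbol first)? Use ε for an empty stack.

(q0, aaaaabb, Z)
  read a, top Z: go to q2, push BZ → (q2, aaaabb, BZ)
  read a, top B: go to q3, push B → (q3, aaabb, BZ)
  ε-move, top B: go to q0, push ε → (q0, aaabb, Z)
  read a, top Z: go to q2, push BZ → (q2, aabb, BZ)
  read a, top B: go to q3, push B → (q3, abb, BZ)
  ε-move, top B: go to q0, push ε → (q0, abb, Z)
  read a, top Z: go to q2, push BZ → (q2, bb, BZ)
  read b, top B: go to q2, push ε → (q2, b, Z)
  read b, top Z: go to q3, push ε → (q3, ε, ε)
All input consumed in state q3 with stack ε.

ε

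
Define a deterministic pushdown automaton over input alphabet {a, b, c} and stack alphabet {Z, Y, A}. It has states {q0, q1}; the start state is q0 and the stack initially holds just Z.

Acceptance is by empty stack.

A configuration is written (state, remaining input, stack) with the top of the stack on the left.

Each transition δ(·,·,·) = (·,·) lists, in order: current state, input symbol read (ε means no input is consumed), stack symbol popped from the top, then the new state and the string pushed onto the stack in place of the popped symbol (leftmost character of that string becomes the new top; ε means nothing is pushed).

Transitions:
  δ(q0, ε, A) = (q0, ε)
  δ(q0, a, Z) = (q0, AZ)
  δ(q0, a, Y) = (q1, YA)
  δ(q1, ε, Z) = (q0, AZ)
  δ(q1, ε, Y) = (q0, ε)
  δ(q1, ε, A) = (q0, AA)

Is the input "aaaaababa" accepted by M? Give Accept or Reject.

(q0, aaaaababa, Z)
  read a, top Z: go to q0, push AZ → (q0, aaaababa, AZ)
  ε-move, top A: go to q0, push ε → (q0, aaaababa, Z)
  read a, top Z: go to q0, push AZ → (q0, aaababa, AZ)
  ε-move, top A: go to q0, push ε → (q0, aaababa, Z)
  read a, top Z: go to q0, push AZ → (q0, aababa, AZ)
  ε-move, top A: go to q0, push ε → (q0, aababa, Z)
  read a, top Z: go to q0, push AZ → (q0, ababa, AZ)
  ε-move, top A: go to q0, push ε → (q0, ababa, Z)
  read a, top Z: go to q0, push AZ → (q0, baba, AZ)
  ε-move, top A: go to q0, push ε → (q0, baba, Z)
No transition applies at (q0, baba, Z); input not fully consumed.

Reject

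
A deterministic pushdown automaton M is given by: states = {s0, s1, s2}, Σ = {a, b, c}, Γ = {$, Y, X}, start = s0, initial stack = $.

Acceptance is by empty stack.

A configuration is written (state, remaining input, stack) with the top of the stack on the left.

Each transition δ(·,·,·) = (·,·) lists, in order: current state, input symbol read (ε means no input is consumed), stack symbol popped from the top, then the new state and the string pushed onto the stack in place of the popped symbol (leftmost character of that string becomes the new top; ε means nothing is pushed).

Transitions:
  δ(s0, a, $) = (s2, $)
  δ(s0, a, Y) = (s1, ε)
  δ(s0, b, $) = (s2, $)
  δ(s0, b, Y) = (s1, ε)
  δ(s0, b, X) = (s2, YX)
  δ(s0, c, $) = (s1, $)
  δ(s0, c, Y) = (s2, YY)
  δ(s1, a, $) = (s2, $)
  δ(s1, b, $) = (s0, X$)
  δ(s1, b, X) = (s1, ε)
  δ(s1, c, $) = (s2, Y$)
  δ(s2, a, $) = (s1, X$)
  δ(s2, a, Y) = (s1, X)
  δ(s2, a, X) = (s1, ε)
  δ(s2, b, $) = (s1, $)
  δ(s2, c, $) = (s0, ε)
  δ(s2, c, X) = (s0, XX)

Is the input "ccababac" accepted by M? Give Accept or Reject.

(s0, ccababac, $)
  read c, top $: go to s1, push $ → (s1, cababac, $)
  read c, top $: go to s2, push Y$ → (s2, ababac, Y$)
  read a, top Y: go to s1, push X → (s1, babac, X$)
  read b, top X: go to s1, push ε → (s1, abac, $)
  read a, top $: go to s2, push $ → (s2, bac, $)
  read b, top $: go to s1, push $ → (s1, ac, $)
  read a, top $: go to s2, push $ → (s2, c, $)
  read c, top $: go to s0, push ε → (s0, ε, ε)
All input consumed and the stack is empty.

Accept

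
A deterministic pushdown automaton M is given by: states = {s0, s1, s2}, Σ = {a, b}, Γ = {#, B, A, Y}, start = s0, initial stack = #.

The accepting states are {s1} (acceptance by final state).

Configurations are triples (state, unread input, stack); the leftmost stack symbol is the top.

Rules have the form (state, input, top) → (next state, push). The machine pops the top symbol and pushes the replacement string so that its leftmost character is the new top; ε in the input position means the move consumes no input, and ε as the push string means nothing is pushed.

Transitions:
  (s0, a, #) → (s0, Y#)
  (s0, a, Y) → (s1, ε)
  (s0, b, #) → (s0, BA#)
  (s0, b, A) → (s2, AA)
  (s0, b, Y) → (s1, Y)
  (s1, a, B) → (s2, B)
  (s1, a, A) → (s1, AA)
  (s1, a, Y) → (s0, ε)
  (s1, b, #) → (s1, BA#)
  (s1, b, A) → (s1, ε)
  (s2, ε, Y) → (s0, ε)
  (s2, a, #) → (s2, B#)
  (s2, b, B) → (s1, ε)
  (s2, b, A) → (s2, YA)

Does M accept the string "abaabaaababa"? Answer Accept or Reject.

(s0, abaabaaababa, #)
  read a, top #: go to s0, push Y# → (s0, baabaaababa, Y#)
  read b, top Y: go to s1, push Y → (s1, aabaaababa, Y#)
  read a, top Y: go to s0, push ε → (s0, abaaababa, #)
  read a, top #: go to s0, push Y# → (s0, baaababa, Y#)
  read b, top Y: go to s1, push Y → (s1, aaababa, Y#)
  read a, top Y: go to s0, push ε → (s0, aababa, #)
  read a, top #: go to s0, push Y# → (s0, ababa, Y#)
  read a, top Y: go to s1, push ε → (s1, baba, #)
  read b, top #: go to s1, push BA# → (s1, aba, BA#)
  read a, top B: go to s2, push B → (s2, ba, BA#)
  read b, top B: go to s1, push ε → (s1, a, A#)
  read a, top A: go to s1, push AA → (s1, ε, AA#)
All input consumed; state s1 ∈ F.

Accept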